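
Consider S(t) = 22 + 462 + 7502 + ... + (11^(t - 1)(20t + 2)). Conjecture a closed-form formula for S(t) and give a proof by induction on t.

S(t) = 2·11^t·t

We claim S(t) = 2·11^t·t for all t ≥ 1.
When t = 1: S(1) = 22, and the closed form gives 22. They agree.
For the inductive step, assume it holds for an arbitrary j ≥ 1, so S(j) = 2·11^j·j.
Then S(j+1) = S(j) + (11^j(20j + 22)) = (2·11^j·j) + (11^j(20j + 22)).
Simplifying, S(j+1) = 22·11^j(j + 1) = 2·11^(j+1)·(j+1),
which is the closed form with t = j+1.
By induction, the statement is established for all t ≥ 1.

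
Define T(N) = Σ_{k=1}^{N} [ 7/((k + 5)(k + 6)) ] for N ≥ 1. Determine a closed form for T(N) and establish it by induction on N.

We claim T(N) = 7N/(6(N + 6)) for all N ≥ 1.
Base step (N = 1): T(1) = 1/6, and the closed form gives 1/6. They agree.
For the inductive step, assume it holds for an arbitrary k ≥ 1, so T(k) = 7k/(6(k + 6)).
Then T(k+1) = T(k) + (7/((k + 6)(k + 7))) = (7k/(6(k + 6))) + (7/((k + 6)(k + 7))).
Simplifying, T(k+1) = 7(k + 1)/(6(k + 7)) = 7(k+1)/(6((k+1) + 6)),
which is the closed form with N = k+1.
By induction, the statement is established for all N ≥ 1.

T(N) = 7N/(6(N + 6))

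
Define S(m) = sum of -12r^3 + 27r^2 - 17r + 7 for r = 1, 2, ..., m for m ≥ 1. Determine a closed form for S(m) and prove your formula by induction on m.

S(m) = -m(3m^3 - 3m^2 - 2m - 3)

We claim S(m) = -m(3m^3 - 3m^2 - 2m - 3) for all m ≥ 1.
When m = 1: S(1) = 5, and the closed form gives 5. They agree.
Inductive step: suppose the statement holds for some r ≥ 1, so S(r) = r(-3r^3 + 3r^2 + 2r + 3).
Then S(r+1) = S(r) + (-12r^3 - 9r^2 + r + 5) = (r(-3r^3 + 3r^2 + 2r + 3)) + (-12r^3 - 9r^2 + r + 5).
Simplifying, S(r+1) = -(r + 1)(3r^3 + 6r^2 + r - 5) = -(r+1)(3(r+1)^3 - 3(r+1)^2 - 2(r+1) - 3),
which is the closed form with m = r+1.
This completes the induction.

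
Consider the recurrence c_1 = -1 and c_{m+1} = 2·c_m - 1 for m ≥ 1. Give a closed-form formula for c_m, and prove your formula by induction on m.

c_m = -2^m + 1

Computing the first terms: c_1 = -1, c_2 = -3, c_3 = -7. This suggests c_m = -2^m + 1.
When m = 1: the formula gives -1 = -1 = c_1.
Inductive step: assume the claim holds for m = k, so c_k = -2^k + 1.
Then c_{k+1} = 2·c_k - 1 = 2·(-2^k + 1) - 1 = -2^(k + 1) + 1,
which is the claimed formula at m = k+1.
By the principle of mathematical induction, the result holds for all m ≥ 1.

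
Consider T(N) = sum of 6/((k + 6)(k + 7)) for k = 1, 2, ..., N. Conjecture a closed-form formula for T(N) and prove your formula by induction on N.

T(N) = 6N/(7(N + 7))

We claim T(N) = 6N/(7(N + 7)) for all N ≥ 1.
Base step (N = 1): T(1) = 3/28, and the closed form gives 3/28. They agree.
Suppose the result is true for N = k, so T(k) = 6k/(7(k + 7)).
Then T(k+1) = T(k) + (6/((k + 7)(k + 8))) = (6k/(7(k + 7))) + (6/((k + 7)(k + 8))).
Simplifying, T(k+1) = 6(k + 1)/(7(k + 8)) = 6(k+1)/(7((k+1) + 7)),
which is the closed form with N = k+1.
By induction, the statement is established for all N ≥ 1.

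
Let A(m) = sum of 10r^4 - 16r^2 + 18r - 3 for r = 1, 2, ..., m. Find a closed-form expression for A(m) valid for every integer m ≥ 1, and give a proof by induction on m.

We claim A(m) = m(2m^4 + 5m^3 - 2m^2 + m + 3) for all m ≥ 1.
For the base case m = 1: A(1) = 9, and the closed form gives 9. They agree.
For the inductive step, assume it holds for an arbitrary r ≥ 1, so A(r) = r(2r^4 + 5r^3 - 2r^2 + r + 3).
Then A(r+1) = A(r) + (18r + 10(r + 1)^4 - 16(r + 1)^2 + 15) = (r(2r^4 + 5r^3 - 2r^2 + r + 3)) + (18r + 10(r + 1)^4 - 16(r + 1)^2 + 15).
Simplifying, A(r+1) = (r + 1)(2r^4 + 13r^3 + 25r^2 + 20r + 9) = (r+1)(2(r+1)^4 + 5(r+1)^3 - 2(r+1)^2 + (r+1) + 3),
which is the closed form with m = r+1.
Hence, by induction on m, the claim holds for every m ≥ 1.

A(m) = m(2m^4 + 5m^3 - 2m^2 + m + 3)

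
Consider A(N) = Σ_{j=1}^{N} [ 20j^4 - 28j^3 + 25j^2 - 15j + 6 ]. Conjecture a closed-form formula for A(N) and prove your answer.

We claim A(N) = N(4N^4 + 3N^3 + N^2 - 2N + 2) for all N ≥ 1.
Base step (N = 1): A(1) = 8, and the closed form gives 8. They agree.
For the inductive step, assume it holds for an arbitrary j ≥ 1, so A(j) = j(4j^4 + 3j^3 + j^2 - 2j + 2).
Then A(j+1) = A(j) + (20j^4 + 52j^3 + 61j^2 + 31j + 8) = (j(4j^4 + 3j^3 + j^2 - 2j + 2)) + (20j^4 + 52j^3 + 61j^2 + 31j + 8).
Simplifying, A(j+1) = (j + 1)(4j^4 + 19j^3 + 34j^2 + 25j + 8) = (j+1)(4(j+1)^4 + 3(j+1)^3 + (j+1)^2 - 2(j+1) + 2),
which is the closed form with N = j+1.
By induction, the statement is established for all N ≥ 1.

A(N) = N(4N^4 + 3N^3 + N^2 - 2N + 2)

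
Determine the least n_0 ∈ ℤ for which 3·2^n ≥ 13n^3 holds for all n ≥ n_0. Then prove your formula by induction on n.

n_0 = 14

At n = 13: 24576 < 28561, so the inequality fails and n_0 ≥ 14. We prove 3·2^n ≥ 13n^3 for all n ≥ 14.
When n = 14: 3·2^n = 49152 and 13n^3 = 35672, so 49152 ≥ 35672.
Inductive step: assume the claim holds for n = r, so 3·2^r ≥ 13r^3.
Then 3·2^(r + 1) = 2·(3·2^r) ≥ 2·(13r^3).
Also, for r ≥ 14 we have 2·(13r^3) ≥ 13(r+1)^3, since 2 ≥ (1 + 1/r)^3 for all r ≥ 14.
Combining, 3·2^(r + 1) ≥ 13(r+1)^3.
By the principle of mathematical induction, the result holds for all n ≥ 14.
Hence the smallest such n_0 is 14.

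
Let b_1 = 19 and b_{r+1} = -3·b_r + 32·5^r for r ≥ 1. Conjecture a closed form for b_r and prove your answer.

b_r = -(-3)^(r - 1) + 4·5^r

Computing the first terms: b_1 = 19, b_2 = 103, b_3 = 491. This suggests b_r = -(-3)^(r - 1) + 4·5^r.
For the base case r = 1: the formula gives 19 = 19 = b_1.
For the inductive step, assume it holds for an arbitrary m ≥ 1, so b_m = -(-3)^(m - 1) + 4·5^m.
Then b_{m+1} = -3·b_m + 32·5^m = -3·(-(-3)^(m - 1) + 4·5^m) + 32·5^m = -(-3)^m + 4·5^(m + 1) = -(-3)^((m+1) - 1) + 4·5^(m+1),
which is the claimed formula at r = m+1.
By the principle of mathematical induction, the result holds for all r ≥ 1.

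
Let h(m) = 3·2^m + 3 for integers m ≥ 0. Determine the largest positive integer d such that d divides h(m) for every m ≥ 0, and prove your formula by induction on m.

Computing the first values: h(0) = 6 and h(1) = 9; gcd(6, 9) = 3, so d ≤ 3.
We prove 3 | 3·2^m + 3 for all m ≥ 0 by induction on m.
For the base case m = 0: h(0) = 6 = 3·(2), so 3 | h(0).
Inductive step: suppose the statement holds for some r ≥ 0, i.e. 3 | h(r). Then
h(r+1) = 3·2^(r+1) + 3 = 2·(3·2^r + 3) - 3 = 2·h(r) - 3. The first term is divisible by 3 by the inductive hypothesis, and -3 is divisible by 3. Hence 3 | h(r+1).
This completes the induction.
Therefore the largest such d is 3.

d = 3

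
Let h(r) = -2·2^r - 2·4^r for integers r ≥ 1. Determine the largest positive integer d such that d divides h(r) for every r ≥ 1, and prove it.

d = 4

Computing the first values: h(1) = -12 and h(2) = -40; gcd(-12, -40) = 4, so d ≤ 4.
We prove 4 | -2·2^r - 2·4^r for all r ≥ 1 by induction on r.
Base case (r = 1): h(1) = -12 = 4·(-3), so 4 | h(1).
Inductive step: assume the claim holds for r = i, i.e. 4 | h(i). Then
h(i+1) − 4·h(i) = (-2·2^(i+1) - 2·4^(i+1)) − 4·(-2·2^i - 2·4^i) = (-2)·2^i·(2 − 4) = (4)·2^i. Since 4 | h(i) by the inductive hypothesis, 4 | 4·h(i); and 4 | 4 since 4 = 4·1. Therefore 4 | h(i+1).
Hence, by induction on r, the claim holds for every r ≥ 1.
Therefore the largest such d is 4.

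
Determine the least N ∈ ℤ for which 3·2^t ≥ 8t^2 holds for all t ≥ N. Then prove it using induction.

At t = 7: 384 < 392, so the inequality fails and N ≥ 8. We prove 3·2^t ≥ 8t^2 for all t ≥ 8.
When t = 8: 3·2^t = 768 and 8t^2 = 512, so 768 ≥ 512.
Suppose the result is true for t = k, so 3·2^k ≥ 8k^2.
Then 3·2^(k + 1) = 2·(3·2^k) ≥ 2·(8k^2).
Also, for k ≥ 8 we have 2·(8k^2) ≥ 8(k+1)^2, since 2 ≥ (1 + 1/k)^2 for all k ≥ 8.
Combining, 3·2^(k + 1) ≥ 8(k+1)^2.
By the principle of mathematical induction, the result holds for all t ≥ 8.
Hence the smallest such N is 8.

N = 8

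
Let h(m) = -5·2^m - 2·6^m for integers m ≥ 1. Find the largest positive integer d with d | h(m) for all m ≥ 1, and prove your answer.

Computing the first values: h(1) = -22 and h(2) = -92; gcd(-22, -92) = 2, so d ≤ 2.
We prove 2 | -5·2^m - 2·6^m for all m ≥ 1 by induction on m.
For the base case m = 1: h(1) = -22 = 2·(-11), so 2 | h(1).
For the inductive step, assume it holds for an arbitrary i ≥ 1, i.e. 2 | h(i). Then
h(i+1) − 6·h(i) = (-5·2^(i+1) - 2·6^(i+1)) − 6·(-5·2^i - 2·6^i) = (-5)·2^i·(2 − 6) = (20)·2^i. Since 2 | h(i) by the inductive hypothesis, 2 | 6·h(i); and 2 | 20 since 20 = 2·10. Therefore 2 | h(i+1).
This completes the induction.
Therefore the largest such d is 2.

d = 2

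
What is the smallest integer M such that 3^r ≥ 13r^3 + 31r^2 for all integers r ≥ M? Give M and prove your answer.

M = 9

At r = 8: 6561 < 8640, so the inequality fails and M ≥ 9. We prove 3^r ≥ 13r^3 + 31r^2 for all r ≥ 9.
Base step (r = 9): 3^r = 19683 and 13r^3 + 31r^2 = 11988, so 19683 ≥ 11988.
For the inductive step, assume it holds for an arbitrary k ≥ 9, so 3^k ≥ 13k^3 + 31k^2.
Then 3^(k + 1) = 3·(3^k) ≥ 3·(13k^3 + 31k^2).
Also, for k ≥ 9 we have 3·(13k^3 + 31k^2) ≥ 13(k+1)^3 + 31(k+1)^2, since 3·(13k^3 + 31k^2) − (13(k+1)^3 + 31(k+1)^2) = 26k^3 + 23k^2 - 101k - 44, which is nonnegative for all k ≥ 9.
Combining, 3^(k + 1) ≥ 13(k+1)^3 + 31(k+1)^2.
By induction, the statement is established for all r ≥ 9.
Hence the smallest such M is 9.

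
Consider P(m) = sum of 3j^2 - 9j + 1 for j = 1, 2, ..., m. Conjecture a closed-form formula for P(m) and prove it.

We claim P(m) = m(m^2 - 3m - 3) for all m ≥ 1.
Base case (m = 1): P(1) = -5, and the closed form gives -5. They agree.
For the inductive step, assume it holds for an arbitrary j ≥ 1, so P(j) = j(j^2 - 3j - 3).
Then P(j+1) = P(j) + (3j^2 - 3j - 5) = (j(j^2 - 3j - 3)) + (3j^2 - 3j - 5).
Simplifying, P(j+1) = (j + 1)(j^2 - j - 5) = (j+1)((j+1)^2 - 3(j+1) - 3),
which is the closed form with m = j+1.
Hence, by induction on m, the claim holds for every m ≥ 1.

P(m) = m(m^2 - 3m - 3)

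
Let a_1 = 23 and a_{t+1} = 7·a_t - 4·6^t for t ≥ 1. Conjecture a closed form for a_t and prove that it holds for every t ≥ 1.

a_t = 4·6^t - 7^(t - 1)

Computing the first terms: a_1 = 23, a_2 = 137, a_3 = 815. This suggests a_t = 4·6^t - 7^(t - 1).
For the base case t = 1: the formula gives 23 = 23 = a_1.
Inductive step: suppose the statement holds for some i ≥ 1, so a_i = 4·6^i - 7^(i - 1).
Then a_{i+1} = 7·a_i - 4·6^i = 7·(4·6^i - 7^(i - 1)) - 4·6^i = 4·6^(i + 1) - 7^i = 4·6^(i+1) - 7^((i+1) - 1),
which is the claimed formula at t = i+1.
By induction, the statement is established for all t ≥ 1.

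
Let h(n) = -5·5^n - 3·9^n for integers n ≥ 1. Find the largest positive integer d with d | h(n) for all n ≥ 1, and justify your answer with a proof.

d = 4

Computing the first values: h(1) = -52 and h(2) = -368; gcd(-52, -368) = 4, so d ≤ 4.
We prove 4 | -5·5^n - 3·9^n for all n ≥ 1 by induction on n.
When n = 1: h(1) = -52 = 4·(-13), so 4 | h(1).
Suppose the result is true for n = k, i.e. 4 | h(k). Then
h(k+1) − 9·h(k) = (-5·5^(k+1) - 3·9^(k+1)) − 9·(-5·5^k - 3·9^k) = (-5)·5^k·(5 − 9) = (20)·5^k. Since 4 | h(k) by the inductive hypothesis, 4 | 9·h(k); and 4 | 20 since 20 = 4·5. Therefore 4 | h(k+1).
Hence, by induction on n, the claim holds for every n ≥ 1.
Therefore the largest such d is 4.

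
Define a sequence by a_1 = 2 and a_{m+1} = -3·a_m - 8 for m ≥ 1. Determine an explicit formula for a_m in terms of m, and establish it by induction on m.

Computing the first terms: a_1 = 2, a_2 = -14, a_3 = 34. This suggests a_m = 4(-3)^(m - 1) - 2.
Base step (m = 1): the formula gives 2 = 2 = a_1.
Inductive step: suppose the statement holds for some k ≥ 1, so a_k = 4(-3)^(k - 1) - 2.
Then a_{k+1} = -3·a_k - 8 = -3·(4(-3)^(k - 1) - 2) - 8 = 4(-3)^k - 2 = 4(-3)^((k+1) - 1) - 2,
which is the claimed formula at m = k+1.
By induction, the statement is established for all m ≥ 1.

a_m = 4(-3)^(m - 1) - 2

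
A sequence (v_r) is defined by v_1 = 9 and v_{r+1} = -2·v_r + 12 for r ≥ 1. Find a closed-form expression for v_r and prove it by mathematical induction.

Computing the first terms: v_1 = 9, v_2 = -6, v_3 = 24. This suggests v_r = 5(-2)^(r - 1) + 4.
Base case (r = 1): the formula gives 9 = 9 = v_1.
Inductive step: suppose the statement holds for some j ≥ 1, so v_j = 5(-2)^(j - 1) + 4.
Then v_{j+1} = -2·v_j + 12 = -2·(5(-2)^(j - 1) + 4) + 12 = 5(-2)^j + 4 = 5(-2)^((j+1) - 1) + 4,
which is the claimed formula at r = j+1.
This completes the induction.

v_r = 5(-2)^(r - 1) + 4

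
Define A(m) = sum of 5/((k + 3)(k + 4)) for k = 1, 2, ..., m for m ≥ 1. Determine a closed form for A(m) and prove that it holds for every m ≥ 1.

A(m) = 5m/(4(m + 4))

We claim A(m) = 5m/(4(m + 4)) for all m ≥ 1.
Base step (m = 1): A(1) = 1/4, and the closed form gives 1/4. They agree.
Inductive step: assume the claim holds for m = k, so A(k) = 5k/(4(k + 4)).
Then A(k+1) = A(k) + (5/((k + 4)(k + 5))) = (5k/(4(k + 4))) + (5/((k + 4)(k + 5))).
Simplifying, A(k+1) = 5(k + 1)/(4(k + 5)) = 5(k+1)/(4((k+1) + 4)),
which is the closed form with m = k+1.
By induction, the statement is established for all m ≥ 1.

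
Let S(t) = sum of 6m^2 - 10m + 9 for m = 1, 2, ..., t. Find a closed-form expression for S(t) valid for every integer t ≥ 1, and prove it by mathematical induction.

We claim S(t) = t(2t^2 - 2t + 5) for all t ≥ 1.
Base step (t = 1): S(1) = 5, and the closed form gives 5. They agree.
Inductive step: suppose the statement holds for some m ≥ 1, so S(m) = m(2m^2 - 2m + 5).
Then S(m+1) = S(m) + (6m^2 + 2m + 5) = (m(2m^2 - 2m + 5)) + (6m^2 + 2m + 5).
Simplifying, S(m+1) = (m + 1)(2m^2 + 2m + 5) = (m+1)(2(m+1)^2 - 2(m+1) + 5),
which is the closed form with t = m+1.
By the principle of mathematical induction, the result holds for all t ≥ 1.

S(t) = t(2t^2 - 2t + 5)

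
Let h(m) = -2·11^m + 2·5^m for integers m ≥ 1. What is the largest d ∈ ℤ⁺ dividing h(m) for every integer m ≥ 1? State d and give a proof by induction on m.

d = 12

Computing the first values: h(1) = -12 and h(2) = -192; gcd(-12, -192) = 12, so d ≤ 12.
We prove 12 | -2·11^m + 2·5^m for all m ≥ 1 by induction on m.
For the base case m = 1: h(1) = -12 = 12·(-1), so 12 | h(1).
For the inductive step, assume it holds for an arbitrary i ≥ 1, i.e. 12 | h(i). Then
h(i+1) − 11·h(i) = (-2·11^(i+1) + 2·5^(i+1)) − 11·(-2·11^i + 2·5^i) = (2)·5^i·(5 − 11) = (-12)·5^i. Since 12 | h(i) by the inductive hypothesis, 12 | 11·h(i); and 12 | -12 since -12 = 12·-1. Therefore 12 | h(i+1).
Hence, by induction on m, the claim holds for every m ≥ 1.
Therefore the largest such d is 12.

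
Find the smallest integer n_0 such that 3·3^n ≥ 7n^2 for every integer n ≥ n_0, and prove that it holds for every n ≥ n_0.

n_0 = 3

At n = 2: 27 < 28, so the inequality fails and n_0 ≥ 3. We prove 3·3^n ≥ 7n^2 for all n ≥ 3.
For the base case n = 3: 3·3^n = 81 and 7n^2 = 63, so 81 ≥ 63.
Inductive step: suppose the statement holds for some r ≥ 3, so 3·3^r ≥ 7r^2.
Then 3·3^(r + 1) = 3·(3·3^r) ≥ 3·(7r^2).
Also, for r ≥ 3 we have 3·(7r^2) ≥ 7(r+1)^2, since 3 ≥ (1 + 1/r)^2 for all r ≥ 3.
Combining, 3·3^(r + 1) ≥ 7(r+1)^2.
By the principle of mathematical induction, the result holds for all n ≥ 3.
Hence the smallest such n_0 is 3.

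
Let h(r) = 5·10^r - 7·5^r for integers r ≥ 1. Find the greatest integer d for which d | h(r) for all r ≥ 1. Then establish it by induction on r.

d = 5

Computing the first values: h(1) = 15 and h(2) = 325; gcd(15, 325) = 5, so d ≤ 5.
We prove 5 | 5·10^r - 7·5^r for all r ≥ 1 by induction on r.
For the base case r = 1: h(1) = 15 = 5·(3), so 5 | h(1).
Inductive step: suppose the statement holds for some k ≥ 1, i.e. 5 | h(k). Then
h(k+1) − 10·h(k) = (5·10^(k+1) - 7·5^(k+1)) − 10·(5·10^k - 7·5^k) = (-7)·5^k·(5 − 10) = (35)·5^k. Since 5 | h(k) by the inductive hypothesis, 5 | 10·h(k); and 5 | 35 since 35 = 5·7. Therefore 5 | h(k+1).
By the principle of mathematical induction, the result holds for all r ≥ 1.
Therefore the largest such d is 5.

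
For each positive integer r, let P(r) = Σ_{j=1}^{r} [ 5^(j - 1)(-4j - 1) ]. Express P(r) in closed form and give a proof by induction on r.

We claim P(r) = -5^r·r for all r ≥ 1.
Base step (r = 1): P(1) = -5, and the closed form gives -5. They agree.
Inductive step: assume the claim holds for r = j, so P(j) = -5^j·j.
Then P(j+1) = P(j) + (5^j(-4j - 5)) = (-5^j·j) + (5^j(-4j - 5)).
Simplifying, P(j+1) = 5^(j + 1)(-j - 1) = -5^(j+1)·(j+1),
which is the closed form with r = j+1.
By the principle of mathematical induction, the result holds for all r ≥ 1.

P(r) = -5^r·r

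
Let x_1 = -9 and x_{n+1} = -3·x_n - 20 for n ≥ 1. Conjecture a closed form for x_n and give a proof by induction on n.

x_n = -4(-3)^(n - 1) - 5

Computing the first terms: x_1 = -9, x_2 = 7, x_3 = -41. This suggests x_n = -4(-3)^(n - 1) - 5.
Base step (n = 1): the formula gives -9 = -9 = x_1.
Suppose the result is true for n = m, so x_m = -4(-3)^(m - 1) - 5.
Then x_{m+1} = -3·x_m - 20 = -3·(-4(-3)^(m - 1) - 5) - 20 = -4(-3)^m - 5 = -4(-3)^((m+1) - 1) - 5,
which is the claimed formula at n = m+1.
By induction, the statement is established for all n ≥ 1.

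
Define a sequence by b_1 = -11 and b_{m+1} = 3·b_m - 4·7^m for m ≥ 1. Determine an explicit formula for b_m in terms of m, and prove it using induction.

Computing the first terms: b_1 = -11, b_2 = -61, b_3 = -379. This suggests b_m = -4·3^(m - 1) - 7^m.
Base step (m = 1): the formula gives -11 = -11 = b_1.
Inductive step: suppose the statement holds for some r ≥ 1, so b_r = -4·3^(r - 1) - 7^r.
Then b_{r+1} = 3·b_r - 4·7^r = 3·(-4·3^(r - 1) - 7^r) - 4·7^r = -4·3^r - 7^(r + 1) = -4·3^((r+1) - 1) - 7^(r+1),
which is the claimed formula at m = r+1.
By induction, the statement is established for all m ≥ 1.

b_m = -4·3^(m - 1) - 7^m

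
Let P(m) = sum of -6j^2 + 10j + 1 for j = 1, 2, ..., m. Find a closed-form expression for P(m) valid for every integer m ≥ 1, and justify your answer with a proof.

We claim P(m) = -m(2m^2 - 2m - 5) for all m ≥ 1.
When m = 1: P(1) = 5, and the closed form gives 5. They agree.
For the inductive step, assume it holds for an arbitrary j ≥ 1, so P(j) = j(-2j^2 + 2j + 5).
Then P(j+1) = P(j) + (-6j^2 - 2j + 5) = (j(-2j^2 + 2j + 5)) + (-6j^2 - 2j + 5).
Simplifying, P(j+1) = -(j + 1)(2j^2 + 2j - 5) = -(j+1)(2(j+1)^2 - 2(j+1) - 5),
which is the closed form with m = j+1.
This completes the induction.

P(m) = -m(2m^2 - 2m - 5)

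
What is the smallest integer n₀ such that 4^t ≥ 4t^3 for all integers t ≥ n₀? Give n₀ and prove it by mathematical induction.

n₀ = 4

At t = 3: 64 < 108, so the inequality fails and n₀ ≥ 4. We prove 4^t ≥ 4t^3 for all t ≥ 4.
Base step (t = 4): 4^t = 256 and 4t^3 = 256, so 256 ≥ 256.
Suppose the result is true for t = j, so 4^j ≥ 4j^3.
Then 4^(j + 1) = 4·(4^j) ≥ 4·(4j^3).
Also, for j ≥ 4 we have 4·(4j^3) ≥ 4(j+1)^3, since 4 ≥ (1 + 1/j)^3 for all j ≥ 4.
Combining, 4^(j + 1) ≥ 4(j+1)^3.
By the principle of mathematical induction, the result holds for all t ≥ 4.
Hence the smallest such n₀ is 4.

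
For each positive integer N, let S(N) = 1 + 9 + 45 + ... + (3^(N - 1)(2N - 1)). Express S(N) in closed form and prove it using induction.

We claim S(N) = 3^N(N - 1) + 1 for all N ≥ 1.
For the base case N = 1: S(1) = 1, and the closed form gives 1. They agree.
Suppose the result is true for N = k, so S(k) = 3^k(k - 1) + 1.
Then S(k+1) = S(k) + (3^k(2k + 1)) = (3^k(k - 1) + 1) + (3^k(2k + 1)).
Simplifying, S(k+1) = 3^(k + 1)k + 1 = 3^(k+1)((k+1) - 1) + 1,
which is the closed form with N = k+1.
By the principle of mathematical induction, the result holds for all N ≥ 1.

S(N) = 3^N(N - 1) + 1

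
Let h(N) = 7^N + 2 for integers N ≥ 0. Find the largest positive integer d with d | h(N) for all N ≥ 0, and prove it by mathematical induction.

d = 3

Computing the first values: h(0) = 3 and h(1) = 9; gcd(3, 9) = 3, so d ≤ 3.
We prove 3 | 7^N + 2 for all N ≥ 0 by induction on N.
Base step (N = 0): h(0) = 3 = 3·(1), so 3 | h(0).
Inductive step: assume the claim holds for N = k, i.e. 3 | h(k). Then
h(k+1) = 7^(k+1) + 2 = 7·(7^k + 2) - 12 = 7·h(k) - 12. The first term is divisible by 3 by the inductive hypothesis, and -12 is divisible by 3. Hence 3 | h(k+1).
Hence, by induction on N, the claim holds for every N ≥ 0.
Therefore the largest such d is 3.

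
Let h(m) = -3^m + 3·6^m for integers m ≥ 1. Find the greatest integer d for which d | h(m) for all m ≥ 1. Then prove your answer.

Computing the first values: h(1) = 15 and h(2) = 99; gcd(15, 99) = 3, so d ≤ 3.
We prove 3 | -3^m + 3·6^m for all m ≥ 1 by induction on m.
Base case (m = 1): h(1) = 15 = 3·(5), so 3 | h(1).
Inductive step: assume the claim holds for m = i, i.e. 3 | h(i). Then
h(i+1) − 6·h(i) = (-3^(i+1) + 3·6^(i+1)) − 6·(-3^i + 3·6^i) = (-1)·3^i·(3 − 6) = (3)·3^i. Since 3 | h(i) by the inductive hypothesis, 3 | 6·h(i); and 3 | 3 since 3 = 3·1. Therefore 3 | h(i+1).
This completes the induction.
Therefore the largest such d is 3.

d = 3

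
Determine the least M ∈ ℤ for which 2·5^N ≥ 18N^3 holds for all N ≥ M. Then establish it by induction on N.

M = 4

At N = 3: 250 < 486, so the inequality fails and M ≥ 4. We prove 2·5^N ≥ 18N^3 for all N ≥ 4.
When N = 4: 2·5^N = 1250 and 18N^3 = 1152, so 1250 ≥ 1152.
Inductive step: suppose the statement holds for some j ≥ 4, so 2·5^j ≥ 18j^3.
Then 2·5^(j + 1) = 5·(2·5^j) ≥ 5·(18j^3).
Also, for j ≥ 4 we have 5·(18j^3) ≥ 18(j+1)^3, since 5 ≥ (1 + 1/j)^3 for all j ≥ 4.
Combining, 2·5^(j + 1) ≥ 18(j+1)^3.
This completes the induction.
Hence the smallest such M is 4.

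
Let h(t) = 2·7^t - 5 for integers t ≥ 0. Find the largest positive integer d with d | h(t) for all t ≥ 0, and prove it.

d = 3

Computing the first values: h(0) = -3 and h(1) = 9; gcd(-3, 9) = 3, so d ≤ 3.
We prove 3 | 2·7^t - 5 for all t ≥ 0 by induction on t.
Base step (t = 0): h(0) = -3 = 3·(-1), so 3 | h(0).
For the inductive step, assume it holds for an arbitrary i ≥ 0, i.e. 3 | h(i). Then
h(i+1) = 2·7^(i+1) - 5 = 7·(2·7^i - 5) + 30 = 7·h(i) + 30. The first term is divisible by 3 by the inductive hypothesis, and 30 is divisible by 3. Hence 3 | h(i+1).
By induction, the statement is established for all t ≥ 0.
Therefore the largest such d is 3.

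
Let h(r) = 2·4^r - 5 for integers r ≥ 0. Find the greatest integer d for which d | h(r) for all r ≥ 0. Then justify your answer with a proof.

d = 3

Computing the first values: h(0) = -3 and h(1) = 3; gcd(-3, 3) = 3, so d ≤ 3.
We prove 3 | 2·4^r - 5 for all r ≥ 0 by induction on r.
Base case (r = 0): h(0) = -3 = 3·(-1), so 3 | h(0).
Inductive step: assume the claim holds for r = p, i.e. 3 | h(p). Then
h(p+1) = 2·4^(p+1) - 5 = 4·(2·4^p - 5) + 15 = 4·h(p) + 15. The first term is divisible by 3 by the inductive hypothesis, and 15 is divisible by 3. Hence 3 | h(p+1).
Hence, by induction on r, the claim holds for every r ≥ 0.
Therefore the largest such d is 3.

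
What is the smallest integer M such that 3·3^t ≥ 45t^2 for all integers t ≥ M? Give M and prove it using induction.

At t = 5: 729 < 1125, so the inequality fails and M ≥ 6. We prove 3·3^t ≥ 45t^2 for all t ≥ 6.
Base step (t = 6): 3·3^t = 2187 and 45t^2 = 1620, so 2187 ≥ 1620.
For the inductive step, assume it holds for an arbitrary p ≥ 6, so 3·3^p ≥ 45p^2.
Then 3·3^(p + 1) = 3·(3·3^p) ≥ 3·(45p^2).
Also, for p ≥ 6 we have 3·(45p^2) ≥ 45(p+1)^2, since 3 ≥ (1 + 1/p)^2 for all p ≥ 6.
Combining, 3·3^(p + 1) ≥ 45(p+1)^2.
By induction, the statement is established for all t ≥ 6.
Hence the smallest such M is 6.

M = 6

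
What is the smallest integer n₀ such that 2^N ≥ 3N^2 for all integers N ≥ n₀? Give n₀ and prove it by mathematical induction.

n₀ = 8

At N = 7: 128 < 147, so the inequality fails and n₀ ≥ 8. We prove 2^N ≥ 3N^2 for all N ≥ 8.
When N = 8: 2^N = 256 and 3N^2 = 192, so 256 ≥ 192.
Inductive step: assume the claim holds for N = i, so 2^i ≥ 3i^2.
Then 2^(i + 1) = 2·(2^i) ≥ 2·(3i^2).
Also, for i ≥ 8 we have 2·(3i^2) ≥ 3(i+1)^2, since 2 ≥ (1 + 1/i)^2 for all i ≥ 8.
Combining, 2^(i + 1) ≥ 3(i+1)^2.
This completes the induction.
Hence the smallest such n₀ is 8.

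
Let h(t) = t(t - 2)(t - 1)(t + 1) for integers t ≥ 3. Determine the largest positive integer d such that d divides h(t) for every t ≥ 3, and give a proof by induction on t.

Computing the first values: h(3) = 24 and h(4) = 120; gcd(24, 120) = 24, so d ≤ 24.
We prove 24 | t(t - 2)(t - 1)(t + 1) for all t ≥ 3 by induction on t.
Base step (t = 3): h(3) = 24 = 24·(1), so 24 | h(3).
Inductive step: assume the claim holds for t = m, i.e. 24 | h(m). Then
h(m+1) − h(m) = (m-1)·m·(m+1)·(m+2) − (m-2)·(m-1)·m·(m+1) = (m-1)·m·(m+1)·[(m+2) − (m-2)] = 4·(m-1)·m·(m+1). The product of 3 consecutive integers is divisible by (3)! = 6, so h(m+1) − h(m) is divisible by 4·6 = 24. By the inductive hypothesis 24 | h(m), hence 24 | h(m+1).
This completes the induction.
Therefore the largest such d is 24.

d = 24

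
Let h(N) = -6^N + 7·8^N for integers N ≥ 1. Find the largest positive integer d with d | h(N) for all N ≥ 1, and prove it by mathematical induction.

d = 2

Computing the first values: h(1) = 50 and h(2) = 412; gcd(50, 412) = 2, so d ≤ 2.
We prove 2 | -6^N + 7·8^N for all N ≥ 1 by induction on N.
Base case (N = 1): h(1) = 50 = 2·(25), so 2 | h(1).
Inductive step: suppose the statement holds for some k ≥ 1, i.e. 2 | h(k). Then
h(k+1) − 8·h(k) = (-6^(k+1) + 7·8^(k+1)) − 8·(-6^k + 7·8^k) = (-1)·6^k·(6 − 8) = (2)·6^k. Since 2 | h(k) by the inductive hypothesis, 2 | 8·h(k); and 2 | 2 since 2 = 2·1. Therefore 2 | h(k+1).
This completes the induction.
Therefore the largest such d is 2.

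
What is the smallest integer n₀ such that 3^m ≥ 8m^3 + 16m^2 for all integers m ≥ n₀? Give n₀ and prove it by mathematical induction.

At m = 7: 2187 < 3528, so the inequality fails and n₀ ≥ 8. We prove 3^m ≥ 8m^3 + 16m^2 for all m ≥ 8.
Base step (m = 8): 3^m = 6561 and 8m^3 + 16m^2 = 5120, so 6561 ≥ 5120.
Inductive step: suppose the statement holds for some j ≥ 8, so 3^j ≥ 8j^3 + 16j^2.
Then 3^(j + 1) = 3·(3^j) ≥ 3·(8j^3 + 16j^2).
Also, for j ≥ 8 we have 3·(8j^3 + 16j^2) ≥ 8(j+1)^3 + 16(j+1)^2, since 3·(8j^3 + 16j^2) − (8(j+1)^3 + 16(j+1)^2) = 16j^3 + 8j^2 - 56j - 24, which is nonnegative for all j ≥ 8.
Combining, 3^(j + 1) ≥ 8(j+1)^3 + 16(j+1)^2.
By induction, the statement is established for all m ≥ 8.
Hence the smallest such n₀ is 8.

n₀ = 8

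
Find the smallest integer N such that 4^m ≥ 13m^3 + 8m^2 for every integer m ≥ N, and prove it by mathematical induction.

N = 6

At m = 5: 1024 < 1825, so the inequality fails and N ≥ 6. We prove 4^m ≥ 13m^3 + 8m^2 for all m ≥ 6.
When m = 6: 4^m = 4096 and 13m^3 + 8m^2 = 3096, so 4096 ≥ 3096.
Inductive step: assume the claim holds for m = i, so 4^i ≥ 13i^3 + 8i^2.
Then 4^(i + 1) = 4·(4^i) ≥ 4·(13i^3 + 8i^2).
Also, for i ≥ 6 we have 4·(13i^3 + 8i^2) ≥ 13(i+1)^3 + 8(i+1)^2, since 4·(13i^3 + 8i^2) − (13(i+1)^3 + 8(i+1)^2) = 39i^3 - 15i^2 - 55i - 21, which is nonnegative for all i ≥ 6.
Combining, 4^(i + 1) ≥ 13(i+1)^3 + 8(i+1)^2.
This completes the induction.
Hence the smallest such N is 6.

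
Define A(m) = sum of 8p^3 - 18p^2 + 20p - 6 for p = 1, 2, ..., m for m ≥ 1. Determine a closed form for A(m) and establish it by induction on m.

A(m) = m(2m^3 - 2m^2 + 3m + 1)

We claim A(m) = m(2m^3 - 2m^2 + 3m + 1) for all m ≥ 1.
Base case (m = 1): A(1) = 4, and the closed form gives 4. They agree.
Inductive step: suppose the statement holds for some p ≥ 1, so A(p) = p(2p^3 - 2p^2 + 3p + 1).
Then A(p+1) = A(p) + (8p^3 + 6p^2 + 8p + 4) = (p(2p^3 - 2p^2 + 3p + 1)) + (8p^3 + 6p^2 + 8p + 4).
Simplifying, A(p+1) = (p + 1)(2p^3 + 4p^2 + 5p + 4) = (p+1)(2(p+1)^3 - 2(p+1)^2 + 3(p+1) + 1),
which is the closed form with m = p+1.
By the principle of mathematical induction, the result holds for all m ≥ 1.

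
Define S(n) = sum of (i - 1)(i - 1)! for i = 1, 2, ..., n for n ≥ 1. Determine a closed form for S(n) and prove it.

We claim S(n) = n! - 1 for all n ≥ 1.
For the base case n = 1: S(1) = 0, and the closed form gives 0. They agree.
For the inductive step, assume it holds for an arbitrary i ≥ 1, so S(i) = i! - 1.
Then S(i+1) = S(i) + (i·i!) = (i! - 1) + (i·i!).
Simplifying, S(i+1) = (i+1)! - 1,
which is the closed form with n = i+1.
By the principle of mathematical induction, the result holds for all n ≥ 1.

S(n) = n! - 1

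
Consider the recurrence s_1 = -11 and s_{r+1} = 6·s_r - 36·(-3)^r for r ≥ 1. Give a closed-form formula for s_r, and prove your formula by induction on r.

s_r = 4(-3)^r + 6^(r - 1)

Computing the first terms: s_1 = -11, s_2 = 42, s_3 = -72. This suggests s_r = 4(-3)^r + 6^(r - 1).
When r = 1: the formula gives -11 = -11 = s_1.
Suppose the result is true for r = i, so s_i = 4(-3)^i + 6^(i - 1).
Then s_{i+1} = 6·s_i - 36·(-3)^i = 6·(4(-3)^i + 6^(i - 1)) - 36·(-3)^i = 4(-3)^(i + 1) + 6^i = 4(-3)^(i+1) + 6^((i+1) - 1),
which is the claimed formula at r = i+1.
By the principle of mathematical induction, the result holds for all r ≥ 1.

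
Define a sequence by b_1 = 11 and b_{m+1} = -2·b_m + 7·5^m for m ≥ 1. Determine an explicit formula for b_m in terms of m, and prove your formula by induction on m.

b_m = -3(-2)^m + 5^m

Computing the first terms: b_1 = 11, b_2 = 13, b_3 = 149. This suggests b_m = -3(-2)^m + 5^m.
When m = 1: the formula gives 11 = 11 = b_1.
Suppose the result is true for m = k, so b_k = -3(-2)^k + 5^k.
Then b_{k+1} = -2·b_k + 7·5^k = -2·(-3(-2)^k + 5^k) + 7·5^k = -3(-2)^(k + 1) + 5^(k + 1),
which is the claimed formula at m = k+1.
This completes the induction.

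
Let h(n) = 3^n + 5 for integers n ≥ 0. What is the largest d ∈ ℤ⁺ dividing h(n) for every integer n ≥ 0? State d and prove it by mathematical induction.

d = 2

Computing the first values: h(0) = 6 and h(1) = 8; gcd(6, 8) = 2, so d ≤ 2.
We prove 2 | 3^n + 5 for all n ≥ 0 by induction on n.
For the base case n = 0: h(0) = 6 = 2·(3), so 2 | h(0).
Suppose the result is true for n = p, i.e. 2 | h(p). Then
h(p+1) = 3^(p+1) + 5 = 3·(3^p + 5) - 10 = 3·h(p) - 10. The first term is divisible by 2 by the inductive hypothesis, and -10 is divisible by 2. Hence 2 | h(p+1).
By the principle of mathematical induction, the result holds for all n ≥ 0.
Therefore the largest such d is 2.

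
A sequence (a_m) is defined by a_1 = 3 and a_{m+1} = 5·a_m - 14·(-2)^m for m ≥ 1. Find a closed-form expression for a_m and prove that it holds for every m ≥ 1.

Computing the first terms: a_1 = 3, a_2 = 43, a_3 = 159. This suggests a_m = -(-2)^(m + 1) + 7·5^(m - 1).
Base step (m = 1): the formula gives 3 = 3 = a_1.
Inductive step: assume the claim holds for m = r, so a_r = -(-2)^(r + 1) + 7·5^(r - 1).
Then a_{r+1} = 5·a_r - 14·(-2)^r = 5·(-(-2)^(r + 1) + 7·5^(r - 1)) - 14·(-2)^r = -(-2)^(r + 2) + 7·5^r = -(-2)^((r+1) + 1) + 7·5^((r+1) - 1),
which is the claimed formula at m = r+1.
By the principle of mathematical induction, the result holds for all m ≥ 1.

a_m = -(-2)^(m + 1) + 7·5^(m - 1)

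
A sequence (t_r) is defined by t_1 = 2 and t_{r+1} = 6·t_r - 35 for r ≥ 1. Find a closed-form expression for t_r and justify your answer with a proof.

Computing the first terms: t_1 = 2, t_2 = -23, t_3 = -173. This suggests t_r = -5·6^(r - 1) + 7.
Base step (r = 1): the formula gives 2 = 2 = t_1.
For the inductive step, assume it holds for an arbitrary j ≥ 1, so t_j = -5·6^(j - 1) + 7.
Then t_{j+1} = 6·t_j - 35 = 6·(-5·6^(j - 1) + 7) - 35 = -5·6^j + 7 = -5·6^((j+1) - 1) + 7,
which is the claimed formula at r = j+1.
This completes the induction.

t_r = -5·6^(r - 1) + 7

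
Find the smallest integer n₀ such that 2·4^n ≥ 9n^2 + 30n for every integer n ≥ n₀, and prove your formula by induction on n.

n₀ = 4

At n = 3: 128 < 171, so the inequality fails and n₀ ≥ 4. We prove 2·4^n ≥ 9n^2 + 30n for all n ≥ 4.
Base step (n = 4): 2·4^n = 512 and 9n^2 + 30n = 264, so 512 ≥ 264.
Inductive step: assume the claim holds for n = p, so 2·4^p ≥ 9p^2 + 30p.
Then 2·4^(p + 1) = 4·(2·4^p) ≥ 4·(9p^2 + 30p).
Also, for p ≥ 4 we have 4·(9p^2 + 30p) ≥ 9(p+1)^2 + 30(p+1), since 4·(9p^2 + 30p) − (9(p+1)^2 + 30(p+1)) = 27p^2 + 72p - 39, which is nonnegative for all p ≥ 4.
Combining, 2·4^(p + 1) ≥ 9(p+1)^2 + 30(p+1).
By induction, the statement is established for all n ≥ 4.
Hence the smallest such n₀ is 4.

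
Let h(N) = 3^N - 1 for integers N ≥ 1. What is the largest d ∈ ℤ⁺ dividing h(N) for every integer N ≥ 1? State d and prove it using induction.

Computing the first values: h(1) = 2 and h(2) = 8; gcd(2, 8) = 2, so d ≤ 2.
We prove 2 | 3^N - 1 for all N ≥ 1 by induction on N.
Base step (N = 1): h(1) = 2 = 2·(1), so 2 | h(1).
For the inductive step, assume it holds for an arbitrary m ≥ 1, i.e. 2 | h(m). Then
3^{m+1} − 1^{m+1} = 3·3^m − 1·1^m = 3·(3^m − 1^m) + (2)·1^m. The first term is divisible by 2 by the inductive hypothesis, and the second term (2)·1^m is divisible by 2 since 2 | 2. Hence 2 | h(m+1).
By induction, the statement is established for all N ≥ 1.
Therefore the largest such d is 2.

d = 2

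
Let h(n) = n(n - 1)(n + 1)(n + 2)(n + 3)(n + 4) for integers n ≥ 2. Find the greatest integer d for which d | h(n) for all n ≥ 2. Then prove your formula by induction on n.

Computing the first values: h(2) = 720 and h(3) = 5040; gcd(720, 5040) = 720, so d ≤ 720.
We prove 720 | n(n - 1)(n + 1)(n + 2)(n + 3)(n + 4) for all n ≥ 2 by induction on n.
When n = 2: h(2) = 720 = 720·(1), so 720 | h(2).
Suppose the result is true for n = p, i.e. 720 | h(p). Then
h(p+1) − h(p) = p·(p+1)·(p+2)·(p+3)·(p+4)·(p+5) − (p-1)·p·(p+1)·(p+2)·(p+3)·(p+4) = p·(p+1)·(p+2)·(p+3)·(p+4)·[(p+5) − (p-1)] = 6·p·(p+1)·(p+2)·(p+3)·(p+4). The product of 5 consecutive integers is divisible by (5)! = 120, so h(p+1) − h(p) is divisible by 6·120 = 720. By the inductive hypothesis 720 | h(p), hence 720 | h(p+1).
This completes the induction.
Therefore the largest such d is 720.

d = 720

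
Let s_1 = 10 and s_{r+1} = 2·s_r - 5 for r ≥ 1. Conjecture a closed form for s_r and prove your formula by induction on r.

s_r = 5·2^(r - 1) + 5

Computing the first terms: s_1 = 10, s_2 = 15, s_3 = 25. This suggests s_r = 5·2^(r - 1) + 5.
When r = 1: the formula gives 10 = 10 = s_1.
Inductive step: suppose the statement holds for some j ≥ 1, so s_j = 5·2^(j - 1) + 5.
Then s_{j+1} = 2·s_j - 5 = 2·(5·2^(j - 1) + 5) - 5 = 5·2^j + 5 = 5·2^((j+1) - 1) + 5,
which is the claimed formula at r = j+1.
By the principle of mathematical induction, the result holds for all r ≥ 1.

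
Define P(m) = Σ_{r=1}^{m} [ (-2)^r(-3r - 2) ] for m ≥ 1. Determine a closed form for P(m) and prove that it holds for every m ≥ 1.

P(m) = -2(-2)^m(m + 1) + 2

We claim P(m) = -2(-2)^m(m + 1) + 2 for all m ≥ 1.
Base case (m = 1): P(1) = 10, and the closed form gives 10. They agree.
Suppose the result is true for m = r, so P(r) = -2(-2)^r(r + 1) + 2.
Then P(r+1) = P(r) + (2(-2)^r(3r + 5)) = (-2(-2)^r(r + 1) + 2) + (2(-2)^r(3r + 5)).
Simplifying, P(r+1) = 4(-2)^r·r + 8(-2)^r + 2 = -2(-2)^(r+1)((r+1) + 1) + 2,
which is the closed form with m = r+1.
This completes the induction.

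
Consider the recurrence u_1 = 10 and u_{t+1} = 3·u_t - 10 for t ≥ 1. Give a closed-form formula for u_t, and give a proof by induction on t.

u_t = 5·3^(t - 1) + 5

Computing the first terms: u_1 = 10, u_2 = 20, u_3 = 50. This suggests u_t = 5·3^(t - 1) + 5.
For the base case t = 1: the formula gives 10 = 10 = u_1.
Inductive step: assume the claim holds for t = j, so u_j = 5·3^(j - 1) + 5.
Then u_{j+1} = 3·u_j - 10 = 3·(5·3^(j - 1) + 5) - 10 = 5·3^j + 5 = 5·3^((j+1) - 1) + 5,
which is the claimed formula at t = j+1.
By the principle of mathematical induction, the result holds for all t ≥ 1.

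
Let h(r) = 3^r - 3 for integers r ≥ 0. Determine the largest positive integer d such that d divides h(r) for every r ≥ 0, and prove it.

d = 2

Computing the first values: h(0) = -2 and h(1) = 0; gcd(-2, 0) = 2, so d ≤ 2.
We prove 2 | 3^r - 3 for all r ≥ 0 by induction on r.
Base case (r = 0): h(0) = -2 = 2·(-1), so 2 | h(0).
Suppose the result is true for r = p, i.e. 2 | h(p). Then
h(p+1) = 3^(p+1) - 3 = 3·(3^p - 3) + 6 = 3·h(p) + 6. The first term is divisible by 2 by the inductive hypothesis, and 6 is divisible by 2. Hence 2 | h(p+1).
By induction, the statement is established for all r ≥ 0.
Therefore the largest such d is 2.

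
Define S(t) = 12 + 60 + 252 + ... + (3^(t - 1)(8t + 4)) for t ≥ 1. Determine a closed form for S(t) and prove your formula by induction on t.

S(t) = 4·3^t·t

We claim S(t) = 4·3^t·t for all t ≥ 1.
Base case (t = 1): S(1) = 12, and the closed form gives 12. They agree.
Inductive step: assume the claim holds for t = j, so S(j) = 4·3^j·j.
Then S(j+1) = S(j) + (3^j(8j + 12)) = (4·3^j·j) + (3^j(8j + 12)).
Simplifying, S(j+1) = 12·3^j(j + 1) = 4·3^(j+1)·(j+1),
which is the closed form with t = j+1.
By induction, the statement is established for all t ≥ 1.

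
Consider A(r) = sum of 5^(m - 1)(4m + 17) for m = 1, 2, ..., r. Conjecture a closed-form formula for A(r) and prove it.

A(r) = 5^r(r + 4) - 4

We claim A(r) = 5^r(r + 4) - 4 for all r ≥ 1.
For the base case r = 1: A(1) = 21, and the closed form gives 21. They agree.
Inductive step: suppose the statement holds for some m ≥ 1, so A(m) = 5^m(m + 4) - 4.
Then A(m+1) = A(m) + (5^m(4m + 21)) = (5^m(m + 4) - 4) + (5^m(4m + 21)).
Simplifying, A(m+1) = 5^(m + 1)m + 5^(m + 2) - 4 = 5^(m+1)((m+1) + 4) - 4,
which is the closed form with r = m+1.
By the principle of mathematical induction, the result holds for all r ≥ 1.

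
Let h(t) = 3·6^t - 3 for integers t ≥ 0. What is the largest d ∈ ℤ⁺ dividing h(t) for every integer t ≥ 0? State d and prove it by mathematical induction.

Computing the first values: h(0) = 0 and h(1) = 15; gcd(0, 15) = 15, so d ≤ 15.
We prove 15 | 3·6^t - 3 for all t ≥ 0 by induction on t.
Base step (t = 0): h(0) = 0 = 15·(0), so 15 | h(0).
Inductive step: assume the claim holds for t = k, i.e. 15 | h(k). Then
h(k+1) = 3·6^(k+1) - 3 = 6·(3·6^k - 3) + 15 = 6·h(k) + 15. The first term is divisible by 15 by the inductive hypothesis, and 15 is divisible by 15. Hence 15 | h(k+1).
Hence, by induction on t, the claim holds for every t ≥ 0.
Therefore the largest such d is 15.

d = 15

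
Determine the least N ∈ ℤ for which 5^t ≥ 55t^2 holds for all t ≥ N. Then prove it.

N = 5

At t = 4: 625 < 880, so the inequality fails and N ≥ 5. We prove 5^t ≥ 55t^2 for all t ≥ 5.
Base step (t = 5): 5^t = 3125 and 55t^2 = 1375, so 3125 ≥ 1375.
Suppose the result is true for t = m, so 5^m ≥ 55m^2.
Then 5^(m + 1) = 5·(5^m) ≥ 5·(55m^2).
Also, for m ≥ 5 we have 5·(55m^2) ≥ 55(m+1)^2, since 5 ≥ (1 + 1/m)^2 for all m ≥ 5.
Combining, 5^(m + 1) ≥ 55(m+1)^2.
Hence, by induction on t, the claim holds for every t ≥ 5.
Hence the smallest such N is 5.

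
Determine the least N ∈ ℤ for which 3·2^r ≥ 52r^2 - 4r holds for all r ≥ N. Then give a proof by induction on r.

At r = 11: 6144 < 6248, so the inequality fails and N ≥ 12. We prove 3·2^r ≥ 52r^2 - 4r for all r ≥ 12.
Base step (r = 12): 3·2^r = 12288 and 52r^2 - 4r = 7440, so 12288 ≥ 7440.
For the inductive step, assume it holds for an arbitrary j ≥ 12, so 3·2^j ≥ 52j^2 - 4j.
Then 3·2^(j + 1) = 2·(3·2^j) ≥ 2·(52j^2 - 4j).
Also, for j ≥ 12 we have 2·(52j^2 - 4j) ≥ 52(j+1)^2 - 4(j+1), since 2·(52j^2 - 4j) − (52(j+1)^2 - 4(j+1)) = 52j^2 - 108j - 48, which is nonnegative for all j ≥ 12.
Combining, 3·2^(j + 1) ≥ 52(j+1)^2 - 4(j+1).
By the principle of mathematical induction, the result holds for all r ≥ 12.
Hence the smallest such N is 12.

N = 12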